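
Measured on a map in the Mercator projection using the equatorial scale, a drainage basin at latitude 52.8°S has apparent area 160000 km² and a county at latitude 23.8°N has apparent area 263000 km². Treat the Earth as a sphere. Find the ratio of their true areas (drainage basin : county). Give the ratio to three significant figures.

Since Mercator area scale is 1/cos²φ, the true area equals the apparent area multiplied by cos²φ.
True area of drainage basin: 160000 × cos²(52.8°) = 160000 × 0.3655 = 58490 km².
True area of county: 263000 × cos²(23.8°) = 263000 × 0.8372 = 220200 km².
Ratio = 58490 / 220200 ≈ 0.266.

0.266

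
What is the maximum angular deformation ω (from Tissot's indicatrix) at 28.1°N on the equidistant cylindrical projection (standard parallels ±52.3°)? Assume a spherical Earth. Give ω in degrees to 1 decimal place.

The equidistant cylindrical projection with φ₀ = 52.3° has h = 1 (meridians true) and k = cos φ₀ / cos φ along parallels.
At 28.1°: h = 1.000, k = 0.6932; principal scales a = 1.000, b = 0.6932.
sin(ω/2) = (a − b)/(a + b) = 0.3068/1.693 = 0.1812, so ω = 2 arcsin(0.1812) ≈ 20.9°.

20.9°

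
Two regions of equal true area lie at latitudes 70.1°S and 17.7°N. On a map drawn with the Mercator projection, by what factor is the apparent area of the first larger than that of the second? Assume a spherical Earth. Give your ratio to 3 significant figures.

On Mercator, area is exaggerated by sec²φ = 1/cos²φ.
At 70.1°: sec²(70.1°) = 1/0.3404² = 8.631.
At 17.7°: sec²(17.7°) = 1/0.9527² = 1.102.
Ratio = 8.631/1.102 = cos²(17.7°)/cos²(70.1°) ≈ 7.83.

7.83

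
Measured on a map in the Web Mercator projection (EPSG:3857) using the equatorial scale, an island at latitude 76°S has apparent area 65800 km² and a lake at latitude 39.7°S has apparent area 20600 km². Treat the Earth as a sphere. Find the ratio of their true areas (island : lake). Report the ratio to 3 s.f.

On Mercator the areal scale is sec²φ, so true area = apparent × cos²φ.
True area of island: 65800 × cos²(76°) = 65800 × 0.05853 = 3851 km².
True area of lake: 20600 × cos²(39.7°) = 20600 × 0.5920 = 12190 km².
Ratio = 3851 / 12190 ≈ 0.316.

0.316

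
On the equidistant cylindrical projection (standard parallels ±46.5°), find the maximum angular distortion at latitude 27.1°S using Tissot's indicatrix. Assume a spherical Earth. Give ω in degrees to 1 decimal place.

With standard parallel φ₀ = 46.5°, the equirectangular projection gives x = Rλ cos φ₀, y = Rφ, so h = 1 and k = cos 46.5° / cos φ.
At 27.1°: h = 1.000, k = 0.7732; principal scales a = 1.000, b = 0.7732.
sin(ω/2) = (a − b)/(a + b) = 0.2268/1.773 = 0.1279, so ω = 2 arcsin(0.1279) ≈ 14.7°.

14.7°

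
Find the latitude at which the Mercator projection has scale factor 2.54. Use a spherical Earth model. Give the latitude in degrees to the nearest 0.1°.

66.8°

Mercator scale is k = sec φ = 1/cos φ.
1/cos φ = 2.54  ⇒  cos φ = 0.3937  ⇒  φ = arccos(0.3937) ≈ 66.8°.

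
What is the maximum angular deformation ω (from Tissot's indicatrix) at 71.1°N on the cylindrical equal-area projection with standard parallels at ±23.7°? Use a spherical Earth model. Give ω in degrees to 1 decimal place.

Cylindrical equal-area (φ₀ = 23.7°): h = cos φ / cos 23.7° along meridians, k = cos 23.7° / cos φ along parallels; h·k = 1.
At 71.1°: h = 0.3538, k = 2.827; principal scales a = 2.827, b = 0.3538.
sin(ω/2) = (a − b)/(a + b) = 2.473/3.181 = 0.7776, so ω = 2 arcsin(0.7776) ≈ 102.1°.

102.1°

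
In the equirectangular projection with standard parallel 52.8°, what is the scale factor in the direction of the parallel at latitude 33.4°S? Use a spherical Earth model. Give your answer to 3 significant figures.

0.724

The equidistant cylindrical projection with φ₀ = 52.8° has h = 1 (meridians true) and k = cos φ₀ / cos φ along parallels.
k = cos 52.8° / cos 33.4° = 0.6046/0.8348 = 0.7242.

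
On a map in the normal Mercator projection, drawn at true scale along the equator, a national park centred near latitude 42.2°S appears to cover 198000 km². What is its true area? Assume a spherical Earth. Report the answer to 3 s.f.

For Mercator, h = k = sec φ (a conformal cylindrical projection has a single point scale, 1/cos φ).
Areal scale = k² = sec²φ = 1/cos²(42.2°) = 1/0.7408² = 1.822.
True area = apparent / (areal scale) = 198000 / 1.822 ≈ 109000 km².

109000 km²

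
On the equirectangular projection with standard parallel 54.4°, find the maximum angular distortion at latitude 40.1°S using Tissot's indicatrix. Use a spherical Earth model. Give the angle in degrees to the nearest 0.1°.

15.6°

With standard parallel φ₀ = 54.4°, the equirectangular projection gives x = Rλ cos φ₀, y = Rφ, so h = 1 and k = cos 54.4° / cos φ.
At 40.1°: h = 1.000, k = 0.7610; principal scales a = 1.000, b = 0.7610.
sin(ω/2) = (a − b)/(a + b) = 0.2390/1.761 = 0.1357, so ω = 2 arcsin(0.1357) ≈ 15.6°.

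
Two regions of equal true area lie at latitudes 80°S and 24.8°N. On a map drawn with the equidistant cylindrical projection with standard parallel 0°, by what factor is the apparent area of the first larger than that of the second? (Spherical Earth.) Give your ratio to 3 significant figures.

5.23

Plate carrée maps x = Rλ, y = Rφ. The meridian scale is h = 1 and the parallel scale is k = 1/cos φ = sec φ.
Areal scale at 80°: h·k = 1.000 × 5.759 = 5.759.
Areal scale at 24.8°: h·k = 1.000 × 1.102 = 1.102.
Ratio = 5.759/1.102 ≈ 5.23.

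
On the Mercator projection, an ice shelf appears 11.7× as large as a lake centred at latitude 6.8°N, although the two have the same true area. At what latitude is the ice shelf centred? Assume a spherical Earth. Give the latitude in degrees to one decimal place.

On Mercator, (apparent₁)/(apparent₂) = sec²φ₁ / sec²φ₂ when true areas are equal.
cos²φ₂ / cos²φ₁ = 11.7  ⇒  cos φ₁ = cos 6.8° / √11.7 = 0.9930/3.421 = 0.2903.
φ₁ = arccos(0.2903) ≈ 73.1°.

73.1°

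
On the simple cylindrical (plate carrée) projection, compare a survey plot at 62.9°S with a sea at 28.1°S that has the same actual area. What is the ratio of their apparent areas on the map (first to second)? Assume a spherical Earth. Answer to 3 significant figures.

1.94

In the plate carrée (x = Rλ, y = Rφ), meridians are true-scale (h = 1) and parallels are stretched by k = sec φ.
Areal scale at 62.9°: h·k = 1.000 × 2.195 = 2.195.
Areal scale at 28.1°: h·k = 1.000 × 1.134 = 1.134.
Ratio = 2.195/1.134 ≈ 1.94.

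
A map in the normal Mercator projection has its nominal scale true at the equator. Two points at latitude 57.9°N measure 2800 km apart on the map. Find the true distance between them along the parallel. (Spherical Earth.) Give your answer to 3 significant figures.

1490 km

The Mercator projection is conformal; its linear scale factor is the same in every direction and equals sec φ = 1/cos φ.
Along the parallel at 57.9°, map distances are exaggerated by k = sec 57.9° = 1.882.
True distance = 2800 / 1.882 = 2800 × cos 57.9° ≈ 1490 km.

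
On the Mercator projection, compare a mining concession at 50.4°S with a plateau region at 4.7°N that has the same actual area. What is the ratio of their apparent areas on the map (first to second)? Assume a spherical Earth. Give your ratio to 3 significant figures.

2.44

On Mercator, area is exaggerated by sec²φ = 1/cos²φ.
At 50.4°: sec²(50.4°) = 1/0.6374² = 2.461.
At 4.7°: sec²(4.7°) = 1/0.9966² = 1.007.
Ratio = 2.461/1.007 = cos²(4.7°)/cos²(50.4°) ≈ 2.44.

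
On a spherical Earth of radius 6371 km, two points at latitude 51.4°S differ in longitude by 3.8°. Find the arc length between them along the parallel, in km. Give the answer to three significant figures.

Arc length along a parallel = R cos φ · Δλ (with Δλ in radians).
= 6371 × cos 51.4° × (3.8° × π/180) = 6371 × 0.6239 × 0.06632 ≈ 264 km.

264 km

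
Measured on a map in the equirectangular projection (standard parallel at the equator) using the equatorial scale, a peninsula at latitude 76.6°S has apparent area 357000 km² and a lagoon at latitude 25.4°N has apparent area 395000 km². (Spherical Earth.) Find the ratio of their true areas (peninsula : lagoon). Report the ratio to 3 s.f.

0.232

On the plate carrée, areal scale = h·k = 1 × sec φ, so true area = apparent × cos φ.
True area of peninsula: 357000 × cos(76.6°) = 357000 × 0.2317 = 82730 km².
True area of lagoon: 395000 × cos(25.4°) = 395000 × 0.9033 = 356800 km².
Ratio = 82730 / 356800 ≈ 0.232.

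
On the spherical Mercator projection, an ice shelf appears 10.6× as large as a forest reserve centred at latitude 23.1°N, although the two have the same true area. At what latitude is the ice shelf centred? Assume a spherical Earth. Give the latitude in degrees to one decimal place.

73.6°

For equal true areas on Mercator, apparent areas scale as sec²φ, so the ratio is cos²φ₂ / cos²φ₁.
cos²φ₂ / cos²φ₁ = 10.6  ⇒  cos φ₁ = cos 23.1° / √10.6 = 0.9198/3.256 = 0.2825.
φ₁ = arccos(0.2825) ≈ 73.6°.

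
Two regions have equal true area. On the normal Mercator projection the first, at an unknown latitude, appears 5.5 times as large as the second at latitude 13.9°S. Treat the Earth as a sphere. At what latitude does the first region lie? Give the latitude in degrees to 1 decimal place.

65.5°

On Mercator, (apparent₁)/(apparent₂) = sec²φ₁ / sec²φ₂ when true areas are equal.
cos²φ₂ / cos²φ₁ = 5.5  ⇒  cos φ₁ = cos 13.9° / √5.5 = 0.9707/2.345 = 0.4139.
φ₁ = arccos(0.4139) ≈ 65.5°.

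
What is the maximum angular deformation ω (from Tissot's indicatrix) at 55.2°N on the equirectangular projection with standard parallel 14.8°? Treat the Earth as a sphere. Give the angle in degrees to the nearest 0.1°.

With standard parallel φ₀ = 14.8°, the equirectangular projection gives x = Rλ cos φ₀, y = Rφ, so h = 1 and k = cos 14.8° / cos φ.
At 55.2°: h = 1.000, k = 1.694; principal scales a = 1.694, b = 1.000.
sin(ω/2) = (a − b)/(a + b) = 0.6941/2.694 = 0.2576, so ω = 2 arcsin(0.2576) ≈ 29.9°.

29.9°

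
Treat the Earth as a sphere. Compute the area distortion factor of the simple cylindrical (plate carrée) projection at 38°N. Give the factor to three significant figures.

1.27

For the equirectangular projection with φ₀ = 0 (plate carrée), h = 1 along meridians and k = sec φ along parallels.
Areal scale = h·k = 1 × sec φ; at 38°, h = 1.000, k = 1.269, so h·k = 1.269.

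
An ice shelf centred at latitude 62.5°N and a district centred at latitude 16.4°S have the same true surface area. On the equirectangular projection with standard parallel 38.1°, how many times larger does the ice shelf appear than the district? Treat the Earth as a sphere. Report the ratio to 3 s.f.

2.08

In the equirectangular projection with standard parallel φ₀ = 38.1° (x = Rλ cos φ₀, y = Rφ), meridians are true-scale (h = 1) and the parallel scale is k = cos φ₀ / cos φ.
Areal scale at 62.5°: h·k = 1.000 × 1.704 = 1.704.
Areal scale at 16.4°: h·k = 1.000 × 0.8203 = 0.8203.
Ratio = 1.704/0.8203 ≈ 2.08.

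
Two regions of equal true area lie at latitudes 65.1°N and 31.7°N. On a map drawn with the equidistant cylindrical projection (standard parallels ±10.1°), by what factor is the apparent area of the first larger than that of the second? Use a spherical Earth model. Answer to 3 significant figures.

2.02

In the equirectangular projection with standard parallel φ₀ = 10.1° (x = Rλ cos φ₀, y = Rφ), meridians are true-scale (h = 1) and the parallel scale is k = cos φ₀ / cos φ.
Areal scale at 65.1°: h·k = 1.000 × 2.338 = 2.338.
Areal scale at 31.7°: h·k = 1.000 × 1.157 = 1.157.
Ratio = 2.338/1.157 ≈ 2.02.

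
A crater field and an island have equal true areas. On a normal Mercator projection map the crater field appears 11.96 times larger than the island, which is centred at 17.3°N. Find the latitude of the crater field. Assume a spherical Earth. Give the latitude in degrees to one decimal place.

74.0°

On Mercator, (apparent₁)/(apparent₂) = sec²φ₁ / sec²φ₂ when true areas are equal.
cos²φ₂ / cos²φ₁ = 11.96  ⇒  cos φ₁ = cos 17.3° / √11.96 = 0.9548/3.458 = 0.2761.
φ₁ = arccos(0.2761) ≈ 74.0°.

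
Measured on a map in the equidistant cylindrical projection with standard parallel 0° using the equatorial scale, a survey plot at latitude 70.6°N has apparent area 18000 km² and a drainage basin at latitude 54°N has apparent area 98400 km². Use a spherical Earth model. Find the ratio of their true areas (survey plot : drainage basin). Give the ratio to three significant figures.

0.103

On the plate carrée, areal scale = h·k = 1 × sec φ, so true area = apparent × cos φ.
True area of survey plot: 18000 × cos(70.6°) = 18000 × 0.3322 = 5979 km².
True area of drainage basin: 98400 × cos(54°) = 98400 × 0.5878 = 57840 km².
Ratio = 5979 / 57840 ≈ 0.103.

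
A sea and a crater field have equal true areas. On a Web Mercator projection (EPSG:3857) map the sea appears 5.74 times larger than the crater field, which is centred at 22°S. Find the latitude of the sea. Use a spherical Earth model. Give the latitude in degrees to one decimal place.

67.2°

For equal true areas on Mercator, apparent areas scale as sec²φ, so the ratio is cos²φ₂ / cos²φ₁.
cos²φ₂ / cos²φ₁ = 5.74  ⇒  cos φ₁ = cos 22° / √5.74 = 0.9272/2.396 = 0.3870.
φ₁ = arccos(0.3870) ≈ 67.2°.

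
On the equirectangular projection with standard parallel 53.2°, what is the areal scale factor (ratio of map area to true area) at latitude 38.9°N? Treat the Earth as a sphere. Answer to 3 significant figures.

0.770

The equidistant cylindrical projection with φ₀ = 53.2° has h = 1 (meridians true) and k = cos φ₀ / cos φ along parallels.
Areal scale = h·k = 1 × cos φ₀ / cos φ; at 38.9°, h = 1.000, k = 0.7697, so h·k = 0.7697.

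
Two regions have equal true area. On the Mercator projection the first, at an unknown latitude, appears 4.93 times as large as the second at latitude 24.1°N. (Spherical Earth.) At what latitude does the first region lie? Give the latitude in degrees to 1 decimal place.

Mercator areal scale is sec²φ, so apparent-area ratio = sec²φ₁ / sec²φ₂ = cos²φ₂ / cos²φ₁.
cos²φ₂ / cos²φ₁ = 4.93  ⇒  cos φ₁ = cos 24.1° / √4.93 = 0.9128/2.220 = 0.4111.
φ₁ = arccos(0.4111) ≈ 65.7°.

65.7°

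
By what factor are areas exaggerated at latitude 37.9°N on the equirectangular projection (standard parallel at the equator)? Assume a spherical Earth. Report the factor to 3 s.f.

1.27

In the plate carrée (x = Rλ, y = Rφ), meridians are true-scale (h = 1) and parallels are stretched by k = sec φ.
Areal scale = h·k = 1 × sec φ; at 37.9°, h = 1.000, k = 1.267, so h·k = 1.267.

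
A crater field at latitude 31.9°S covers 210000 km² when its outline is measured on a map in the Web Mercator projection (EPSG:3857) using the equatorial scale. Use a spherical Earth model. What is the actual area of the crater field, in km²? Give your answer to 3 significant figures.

151000 km²

Mercator is conformal, so the point scale is isotropic: h = k = sec φ = 1/cos φ.
Areal scale = k² = sec²φ = 1/cos²(31.9°) = 1/0.8490² = 1.387.
True area = apparent / (areal scale) = 210000 / 1.387 ≈ 151000 km².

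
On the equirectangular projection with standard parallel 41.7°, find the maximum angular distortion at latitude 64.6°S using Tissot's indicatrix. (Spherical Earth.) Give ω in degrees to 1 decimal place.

31.4°

The equidistant cylindrical projection with φ₀ = 41.7° has h = 1 (meridians true) and k = cos φ₀ / cos φ along parallels.
At 64.6°: h = 1.000, k = 1.741; principal scales a = 1.741, b = 1.000.
sin(ω/2) = (a − b)/(a + b) = 0.7407/2.741 = 0.2703, so ω = 2 arcsin(0.2703) ≈ 31.4°.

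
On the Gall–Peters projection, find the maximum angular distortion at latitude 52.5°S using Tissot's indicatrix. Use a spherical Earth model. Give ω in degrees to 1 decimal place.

17.1°

The Gall–Peters projection is cylindrical equal-area with φ₀ = 45°. A cylindrical equal-area projection with standard parallel φ₀ has meridian scale h = cos φ / cos φ₀ and parallel scale k = cos φ₀ / cos φ (so areas are preserved, h·k = 1).
At 52.5°: h = 0.8609, k = 1.162; principal scales a = 1.162, b = 0.8609.
sin(ω/2) = (a − b)/(a + b) = 0.3006/2.022 = 0.1486, so ω = 2 arcsin(0.1486) ≈ 17.1°.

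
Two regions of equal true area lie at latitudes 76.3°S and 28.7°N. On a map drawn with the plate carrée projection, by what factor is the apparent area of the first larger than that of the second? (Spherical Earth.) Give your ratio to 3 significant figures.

For the equirectangular projection with φ₀ = 0 (plate carrée), h = 1 along meridians and k = sec φ along parallels.
Areal scale at 76.3°: h·k = 1.000 × 4.222 = 4.222.
Areal scale at 28.7°: h·k = 1.000 × 1.140 = 1.140.
Ratio = 4.222/1.140 ≈ 3.70.

3.70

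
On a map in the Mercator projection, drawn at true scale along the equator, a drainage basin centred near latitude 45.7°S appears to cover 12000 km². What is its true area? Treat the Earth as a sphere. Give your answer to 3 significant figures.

For Mercator, h = k = sec φ (a conformal cylindrical projection has a single point scale, 1/cos φ).
Areal scale = k² = sec²φ = 1/cos²(45.7°) = 1/0.6984² = 2.050.
True area = apparent / (areal scale) = 12000 / 2.050 ≈ 5850 km².

5850 km²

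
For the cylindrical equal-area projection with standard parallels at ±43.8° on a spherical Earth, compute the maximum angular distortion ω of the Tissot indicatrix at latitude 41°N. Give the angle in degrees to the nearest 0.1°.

5.1°

For cylindrical equal-area with standard parallel φ₀, h = cos φ / cos φ₀ and k = cos φ₀ / cos φ, so h·k = 1.
At 41°: h = 1.046, k = 0.9563; principal scales a = 1.046, b = 0.9563.
sin(ω/2) = (a − b)/(a + b) = 0.08931/2.002 = 0.04461, so ω = 2 arcsin(0.04461) ≈ 5.1°.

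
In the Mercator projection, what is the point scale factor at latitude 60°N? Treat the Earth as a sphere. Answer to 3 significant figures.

The Mercator projection is conformal; its linear scale factor is the same in every direction and equals sec φ = 1/cos φ.
k = 1/cos 60° = 1/0.5000 = 2.000.

2.00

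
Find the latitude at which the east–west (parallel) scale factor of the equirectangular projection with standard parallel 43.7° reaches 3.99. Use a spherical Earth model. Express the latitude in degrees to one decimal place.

In the equirectangular projection with standard parallel φ₀ = 43.7° (x = Rλ cos φ₀, y = Rφ), meridians are true-scale (h = 1) and the parallel scale is k = cos φ₀ / cos φ.
k = cos φ₀ / cos φ = 3.99  ⇒  cos φ = cos 43.7° / 3.99 = 0.1812.
φ = arccos(0.1812) ≈ 79.6°.

79.6°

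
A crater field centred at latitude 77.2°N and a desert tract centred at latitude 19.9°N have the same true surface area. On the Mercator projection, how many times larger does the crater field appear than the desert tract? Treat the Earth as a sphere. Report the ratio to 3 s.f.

18.0

Mercator areal scale is sec²φ.
At 77.2°: sec²(77.2°) = 1/0.2215² = 20.37.
At 19.9°: sec²(19.9°) = 1/0.9403² = 1.131.
Ratio = 20.37/1.131 = cos²(19.9°)/cos²(77.2°) ≈ 18.0.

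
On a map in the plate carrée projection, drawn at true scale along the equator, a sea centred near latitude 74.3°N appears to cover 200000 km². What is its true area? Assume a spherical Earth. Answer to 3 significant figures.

54100 km²

Plate carrée maps x = Rλ, y = Rφ. The meridian scale is h = 1 and the parallel scale is k = 1/cos φ = sec φ.
Areal scale = h·k = 1 × sec φ; at 74.3°, h = 1.000, k = 3.695, so h·k = 3.695.
True area = apparent / (areal scale) = 200000 / 3.695 ≈ 54100 km².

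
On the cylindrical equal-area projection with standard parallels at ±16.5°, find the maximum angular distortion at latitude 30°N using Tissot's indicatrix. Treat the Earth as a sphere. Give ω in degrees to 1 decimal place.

Cylindrical equal-area (φ₀ = 16.5°): h = cos φ / cos 16.5° along meridians, k = cos 16.5° / cos φ along parallels; h·k = 1.
At 30°: h = 0.9032, k = 1.107; principal scales a = 1.107, b = 0.9032.
sin(ω/2) = (a − b)/(a + b) = 0.2039/2.010 = 0.1014, so ω = 2 arcsin(0.1014) ≈ 11.6°.

11.6°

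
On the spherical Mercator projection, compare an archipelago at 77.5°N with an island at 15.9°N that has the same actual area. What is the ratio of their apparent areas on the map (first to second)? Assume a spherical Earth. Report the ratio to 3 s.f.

Mercator areal scale is sec²φ.
At 77.5°: sec²(77.5°) = 1/0.2164² = 21.35.
At 15.9°: sec²(15.9°) = 1/0.9617² = 1.081.
Ratio = 21.35/1.081 = cos²(15.9°)/cos²(77.5°) ≈ 19.7.

19.7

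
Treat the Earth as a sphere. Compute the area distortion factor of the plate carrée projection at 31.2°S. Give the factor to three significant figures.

In the plate carrée (x = Rλ, y = Rφ), meridians are true-scale (h = 1) and parallels are stretched by k = sec φ.
Areal scale = h·k = 1 × sec φ; at 31.2°, h = 1.000, k = 1.169, so h·k = 1.169.

1.17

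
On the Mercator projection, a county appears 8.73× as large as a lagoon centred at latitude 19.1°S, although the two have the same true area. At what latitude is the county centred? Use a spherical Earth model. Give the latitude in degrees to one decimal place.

71.3°

Mercator areal scale is sec²φ, so apparent-area ratio = sec²φ₁ / sec²φ₂ = cos²φ₂ / cos²φ₁.
cos²φ₂ / cos²φ₁ = 8.73  ⇒  cos φ₁ = cos 19.1° / √8.73 = 0.9449/2.955 = 0.3198.
φ₁ = arccos(0.3198) ≈ 71.3°.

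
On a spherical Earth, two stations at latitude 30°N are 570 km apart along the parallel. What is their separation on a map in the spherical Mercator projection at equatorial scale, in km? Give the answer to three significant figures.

The Mercator projection is conformal; its linear scale factor is the same in every direction and equals sec φ = 1/cos φ.
Along the parallel, k = sec 30° = 1/0.8660 = 1.155.
Map distance = 570 × 1.155 ≈ 658 km.

658 km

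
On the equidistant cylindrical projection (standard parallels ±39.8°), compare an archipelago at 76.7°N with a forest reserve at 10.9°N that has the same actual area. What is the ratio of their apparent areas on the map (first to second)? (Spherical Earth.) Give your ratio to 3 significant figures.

4.27

With standard parallel φ₀ = 39.8°, the equirectangular projection gives x = Rλ cos φ₀, y = Rφ, so h = 1 and k = cos 39.8° / cos φ.
Areal scale at 76.7°: h·k = 1.000 × 3.340 = 3.340.
Areal scale at 10.9°: h·k = 1.000 × 0.7824 = 0.7824.
Ratio = 3.340/0.7824 ≈ 4.27.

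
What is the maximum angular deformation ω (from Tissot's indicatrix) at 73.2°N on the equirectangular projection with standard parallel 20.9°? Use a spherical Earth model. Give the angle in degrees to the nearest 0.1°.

The equidistant cylindrical projection with φ₀ = 20.9° has h = 1 (meridians true) and k = cos φ₀ / cos φ along parallels.
At 73.2°: h = 1.000, k = 3.232; principal scales a = 3.232, b = 1.000.
sin(ω/2) = (a − b)/(a + b) = 2.232/4.232 = 0.5274, so ω = 2 arcsin(0.5274) ≈ 63.7°.

63.7°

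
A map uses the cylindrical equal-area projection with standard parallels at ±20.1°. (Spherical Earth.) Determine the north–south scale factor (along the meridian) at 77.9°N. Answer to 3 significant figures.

0.223

Cylindrical equal-area (φ₀ = 20.1°): h = cos φ / cos 20.1° along meridians, k = cos 20.1° / cos φ along parallels; h·k = 1.
h = cos 77.9° / cos 20.1° = 0.2096/0.9391 = 0.2232.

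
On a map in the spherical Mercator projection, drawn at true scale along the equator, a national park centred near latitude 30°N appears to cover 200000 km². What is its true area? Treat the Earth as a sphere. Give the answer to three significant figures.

150000 km²

Mercator is conformal, so the point scale is isotropic: h = k = sec φ = 1/cos φ.
Areal scale = k² = sec²φ = 1/cos²(30°) = 1/0.8660² = 1.333.
True area = apparent / (areal scale) = 200000 / 1.333 ≈ 150000 km².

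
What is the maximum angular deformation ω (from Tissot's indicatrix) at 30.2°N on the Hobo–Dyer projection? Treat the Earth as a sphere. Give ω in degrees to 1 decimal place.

Hobo–Dyer is a cylindrical equal-area projection with standard parallels at ±37.5°. Cylindrical equal-area (φ₀ = 37.5°): h = cos φ / cos 37.5° along meridians, k = cos 37.5° / cos φ along parallels; h·k = 1.
At 30.2°: h = 1.089, k = 0.9179; principal scales a = 1.089, b = 0.9179.
sin(ω/2) = (a − b)/(a + b) = 0.1715/2.007 = 0.08541, so ω = 2 arcsin(0.08541) ≈ 9.8°.

9.8°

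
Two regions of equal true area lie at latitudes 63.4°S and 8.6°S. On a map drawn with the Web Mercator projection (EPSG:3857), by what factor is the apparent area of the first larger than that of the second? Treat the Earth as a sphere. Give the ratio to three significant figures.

On Mercator, area is exaggerated by sec²φ = 1/cos²φ.
At 63.4°: sec²(63.4°) = 1/0.4478² = 4.988.
At 8.6°: sec²(8.6°) = 1/0.9888² = 1.023.
Ratio = 4.988/1.023 = cos²(8.6°)/cos²(63.4°) ≈ 4.88.

4.88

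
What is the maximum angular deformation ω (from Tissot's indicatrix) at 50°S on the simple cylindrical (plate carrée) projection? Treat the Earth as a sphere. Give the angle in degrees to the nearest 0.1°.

In the plate carrée (x = Rλ, y = Rφ), meridians are true-scale (h = 1) and parallels are stretched by k = sec φ.
At 50°: h = 1.000, k = 1.556; principal scales a = 1.556, b = 1.000.
sin(ω/2) = (a − b)/(a + b) = 0.5557/2.556 = 0.2174, so ω = 2 arcsin(0.2174) ≈ 25.1°.

25.1°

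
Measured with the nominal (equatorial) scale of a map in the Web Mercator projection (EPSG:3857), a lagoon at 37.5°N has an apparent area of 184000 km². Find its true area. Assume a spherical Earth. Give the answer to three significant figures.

Mercator is conformal, so the point scale is isotropic: h = k = sec φ = 1/cos φ.
Areal scale = k² = sec²φ = 1/cos²(37.5°) = 1/0.7934² = 1.589.
True area = apparent / (areal scale) = 184000 / 1.589 ≈ 116000 km².

116000 km²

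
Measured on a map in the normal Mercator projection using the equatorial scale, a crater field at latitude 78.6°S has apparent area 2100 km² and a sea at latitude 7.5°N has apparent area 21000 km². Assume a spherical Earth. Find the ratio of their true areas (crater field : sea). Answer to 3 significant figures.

Since Mercator area scale is 1/cos²φ, the true area equals the apparent area multiplied by cos²φ.
True area of crater field: 2100 × cos²(78.6°) = 2100 × 0.03907 = 82.04 km².
True area of sea: 21000 × cos²(7.5°) = 21000 × 0.9830 = 20640 km².
Ratio = 82.04 / 20640 ≈ 0.00397.

0.00397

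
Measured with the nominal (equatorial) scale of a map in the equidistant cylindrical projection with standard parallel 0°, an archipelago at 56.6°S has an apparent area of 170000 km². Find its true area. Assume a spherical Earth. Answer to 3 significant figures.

93600 km²

For the equirectangular projection with φ₀ = 0 (plate carrée), h = 1 along meridians and k = sec φ along parallels.
Areal scale = h·k = 1 × sec φ; at 56.6°, h = 1.000, k = 1.817, so h·k = 1.817.
True area = apparent / (areal scale) = 170000 / 1.817 ≈ 93600 km².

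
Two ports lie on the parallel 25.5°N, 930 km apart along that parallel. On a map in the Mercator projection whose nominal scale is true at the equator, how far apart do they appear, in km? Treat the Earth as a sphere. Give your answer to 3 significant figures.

The Mercator projection is conformal; its linear scale factor is the same in every direction and equals sec φ = 1/cos φ.
Along the parallel, k = sec 25.5° = 1/0.9026 = 1.108.
Map distance = 930 × 1.108 ≈ 1030 km.

1030 km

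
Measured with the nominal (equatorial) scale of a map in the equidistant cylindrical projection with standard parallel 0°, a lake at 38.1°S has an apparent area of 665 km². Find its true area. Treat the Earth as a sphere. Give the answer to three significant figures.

For the equirectangular projection with φ₀ = 0 (plate carrée), h = 1 along meridians and k = sec φ along parallels.
Areal scale = h·k = 1 × sec φ; at 38.1°, h = 1.000, k = 1.271, so h·k = 1.271.
True area = apparent / (areal scale) = 665 / 1.271 ≈ 523 km².

523 km²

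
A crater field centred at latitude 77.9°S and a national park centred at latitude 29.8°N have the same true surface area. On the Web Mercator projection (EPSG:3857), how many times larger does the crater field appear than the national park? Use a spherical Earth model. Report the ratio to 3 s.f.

On Mercator, area is exaggerated by sec²φ = 1/cos²φ.
At 77.9°: sec²(77.9°) = 1/0.2096² = 22.76.
At 29.8°: sec²(29.8°) = 1/0.8678² = 1.328.
Ratio = 22.76/1.328 = cos²(29.8°)/cos²(77.9°) ≈ 17.1.

17.1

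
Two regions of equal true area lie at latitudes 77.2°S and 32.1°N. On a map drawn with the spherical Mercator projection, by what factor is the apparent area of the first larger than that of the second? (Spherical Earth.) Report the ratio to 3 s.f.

14.6

On Mercator, area is exaggerated by sec²φ = 1/cos²φ.
At 77.2°: sec²(77.2°) = 1/0.2215² = 20.37.
At 32.1°: sec²(32.1°) = 1/0.8471² = 1.394.
Ratio = 20.37/1.394 = cos²(32.1°)/cos²(77.2°) ≈ 14.6.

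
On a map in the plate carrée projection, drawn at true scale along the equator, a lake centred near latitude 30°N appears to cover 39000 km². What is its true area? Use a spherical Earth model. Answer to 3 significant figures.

33800 km²

For the equirectangular projection with φ₀ = 0 (plate carrée), h = 1 along meridians and k = sec φ along parallels.
Areal scale = h·k = 1 × sec φ; at 30°, h = 1.000, k = 1.155, so h·k = 1.155.
True area = apparent / (areal scale) = 39000 / 1.155 ≈ 33800 km².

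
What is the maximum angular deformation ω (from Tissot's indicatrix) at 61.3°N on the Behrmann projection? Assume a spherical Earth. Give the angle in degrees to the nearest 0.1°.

Behrmann is a cylindrical equal-area projection with standard parallels at ±30°. A cylindrical equal-area projection with standard parallel φ₀ has meridian scale h = cos φ / cos φ₀ and parallel scale k = cos φ₀ / cos φ (so areas are preserved, h·k = 1).
At 61.3°: h = 0.5545, k = 1.803; principal scales a = 1.803, b = 0.5545.
sin(ω/2) = (a − b)/(a + b) = 1.249/2.358 = 0.5297, so ω = 2 arcsin(0.5297) ≈ 64.0°.

64.0°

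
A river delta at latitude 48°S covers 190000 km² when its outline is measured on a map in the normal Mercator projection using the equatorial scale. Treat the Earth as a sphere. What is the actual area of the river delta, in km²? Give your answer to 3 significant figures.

85100 km²

The Mercator projection is conformal; its linear scale factor is the same in every direction and equals sec φ = 1/cos φ.
Areal scale = k² = sec²φ = 1/cos²(48°) = 1/0.6691² = 2.233.
True area = apparent / (areal scale) = 190000 / 2.233 ≈ 85100 km².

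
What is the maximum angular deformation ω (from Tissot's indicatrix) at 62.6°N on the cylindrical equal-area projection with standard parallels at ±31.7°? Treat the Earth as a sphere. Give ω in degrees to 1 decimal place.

For cylindrical equal-area with standard parallel φ₀, h = cos φ / cos φ₀ and k = cos φ₀ / cos φ, so h·k = 1.
At 62.6°: h = 0.5409, k = 1.849; principal scales a = 1.849, b = 0.5409.
sin(ω/2) = (a − b)/(a + b) = 1.308/2.390 = 0.5473, so ω = 2 arcsin(0.5473) ≈ 66.4°.

66.4°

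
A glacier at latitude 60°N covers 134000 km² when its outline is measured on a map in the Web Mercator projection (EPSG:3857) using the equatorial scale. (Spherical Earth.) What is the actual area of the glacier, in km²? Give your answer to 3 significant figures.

33500 km²

The Mercator projection is conformal; its linear scale factor is the same in every direction and equals sec φ = 1/cos φ.
Areal scale = k² = sec²φ = 1/cos²(60°) = 1/0.5000² = 4.000.
True area = apparent / (areal scale) = 134000 / 4.000 ≈ 33500 km².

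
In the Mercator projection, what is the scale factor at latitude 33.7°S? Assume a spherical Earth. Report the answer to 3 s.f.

1.20

For Mercator, h = k = sec φ (a conformal cylindrical projection has a single point scale, 1/cos φ).
k = 1/cos 33.7° = 1/0.8320 = 1.202.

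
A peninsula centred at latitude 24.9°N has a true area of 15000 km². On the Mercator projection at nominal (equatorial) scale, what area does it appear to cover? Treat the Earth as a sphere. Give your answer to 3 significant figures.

For Mercator, h = k = sec φ (a conformal cylindrical projection has a single point scale, 1/cos φ).
Areal scale = k² = sec²φ = 1/cos²(24.9°) = 1/0.9070² = 1.215.
Apparent area = 15000 × 1.215 ≈ 18200 km².

18200 km²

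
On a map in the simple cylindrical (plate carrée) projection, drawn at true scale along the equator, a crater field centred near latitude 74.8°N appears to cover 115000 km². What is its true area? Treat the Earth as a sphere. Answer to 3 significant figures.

Plate carrée maps x = Rλ, y = Rφ. The meridian scale is h = 1 and the parallel scale is k = 1/cos φ = sec φ.
Areal scale = h·k = 1 × sec φ; at 74.8°, h = 1.000, k = 3.814, so h·k = 3.814.
True area = apparent / (areal scale) = 115000 / 3.814 ≈ 30200 km².

30200 km²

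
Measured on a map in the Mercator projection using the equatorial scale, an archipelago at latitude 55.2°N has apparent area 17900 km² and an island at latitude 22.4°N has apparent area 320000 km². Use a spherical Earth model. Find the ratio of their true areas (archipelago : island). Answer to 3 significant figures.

Mercator's areal exaggeration is sec²φ; hence true area = (apparent area) · cos²φ.
True area of archipelago: 17900 × cos²(55.2°) = 17900 × 0.3257 = 5830 km².
True area of island: 320000 × cos²(22.4°) = 320000 × 0.8548 = 273500 km².
Ratio = 5830 / 273500 ≈ 0.0213.

0.0213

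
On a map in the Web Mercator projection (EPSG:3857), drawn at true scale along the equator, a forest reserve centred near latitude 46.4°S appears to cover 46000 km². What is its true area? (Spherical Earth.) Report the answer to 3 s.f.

For Mercator, h = k = sec φ (a conformal cylindrical projection has a single point scale, 1/cos φ).
Areal scale = k² = sec²φ = 1/cos²(46.4°) = 1/0.6896² = 2.103.
True area = apparent / (areal scale) = 46000 / 2.103 ≈ 21900 km².

21900 km²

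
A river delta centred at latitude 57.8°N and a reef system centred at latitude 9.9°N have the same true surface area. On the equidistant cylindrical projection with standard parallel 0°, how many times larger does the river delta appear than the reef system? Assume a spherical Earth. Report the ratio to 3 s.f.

Plate carrée maps x = Rλ, y = Rφ. The meridian scale is h = 1 and the parallel scale is k = 1/cos φ = sec φ.
Areal scale at 57.8°: h·k = 1.000 × 1.877 = 1.877.
Areal scale at 9.9°: h·k = 1.000 × 1.015 = 1.015.
Ratio = 1.877/1.015 ≈ 1.85.

1.85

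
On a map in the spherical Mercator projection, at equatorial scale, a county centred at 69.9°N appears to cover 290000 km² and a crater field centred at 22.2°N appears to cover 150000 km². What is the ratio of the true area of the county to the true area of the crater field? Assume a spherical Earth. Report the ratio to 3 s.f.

Since Mercator area scale is 1/cos²φ, the true area equals the apparent area multiplied by cos²φ.
True area of county: 290000 × cos²(69.9°) = 290000 × 0.1181 = 34250 km².
True area of crater field: 150000 × cos²(22.2°) = 150000 × 0.8572 = 128600 km².
Ratio = 34250 / 128600 ≈ 0.266.

0.266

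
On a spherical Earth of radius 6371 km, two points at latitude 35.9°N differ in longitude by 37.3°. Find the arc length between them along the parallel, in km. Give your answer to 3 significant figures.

Arc length along a parallel = R cos φ · Δλ (with Δλ in radians).
= 6371 × cos 35.9° × (37.3° × π/180) = 6371 × 0.8100 × 0.6510 ≈ 3360 km.

3360 km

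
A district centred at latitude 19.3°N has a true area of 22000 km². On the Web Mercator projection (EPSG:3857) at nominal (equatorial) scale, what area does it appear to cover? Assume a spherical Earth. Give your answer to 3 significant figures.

24700 km²

The Mercator projection is conformal; its linear scale factor is the same in every direction and equals sec φ = 1/cos φ.
Areal scale = k² = sec²φ = 1/cos²(19.3°) = 1/0.9438² = 1.123.
Apparent area = 22000 × 1.123 ≈ 24700 km².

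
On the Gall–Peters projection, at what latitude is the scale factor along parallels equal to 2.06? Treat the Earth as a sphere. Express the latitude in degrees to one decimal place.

69.9°

Gall–Peters is a cylindrical equal-area projection with standard parallels at ±45°. For cylindrical equal-area with standard parallel φ₀, h = cos φ / cos φ₀ and k = cos φ₀ / cos φ, so h·k = 1.
k = cos φ₀ / cos φ = 2.06  ⇒  cos φ = cos 45° / 2.06 = 0.3433.
φ = arccos(0.3433) ≈ 69.9°.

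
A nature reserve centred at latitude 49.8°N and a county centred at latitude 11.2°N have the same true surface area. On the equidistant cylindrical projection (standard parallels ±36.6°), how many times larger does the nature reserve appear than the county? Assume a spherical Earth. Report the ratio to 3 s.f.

The equidistant cylindrical projection with φ₀ = 36.6° has h = 1 (meridians true) and k = cos φ₀ / cos φ along parallels.
Areal scale at 49.8°: h·k = 1.000 × 1.244 = 1.244.
Areal scale at 11.2°: h·k = 1.000 × 0.8184 = 0.8184.
Ratio = 1.244/0.8184 ≈ 1.52.

1.52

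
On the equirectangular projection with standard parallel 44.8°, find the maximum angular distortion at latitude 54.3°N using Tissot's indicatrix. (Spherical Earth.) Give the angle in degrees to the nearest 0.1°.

11.2°

The equidistant cylindrical projection with φ₀ = 44.8° has h = 1 (meridians true) and k = cos φ₀ / cos φ along parallels.
At 54.3°: h = 1.000, k = 1.216; principal scales a = 1.216, b = 1.000.
sin(ω/2) = (a − b)/(a + b) = 0.2160/2.216 = 0.09746, so ω = 2 arcsin(0.09746) ≈ 11.2°.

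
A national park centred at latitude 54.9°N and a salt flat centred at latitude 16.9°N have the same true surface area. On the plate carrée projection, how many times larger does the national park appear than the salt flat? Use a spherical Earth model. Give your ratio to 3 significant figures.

In the plate carrée (x = Rλ, y = Rφ), meridians are true-scale (h = 1) and parallels are stretched by k = sec φ.
Areal scale at 54.9°: h·k = 1.000 × 1.739 = 1.739.
Areal scale at 16.9°: h·k = 1.000 × 1.045 = 1.045.
Ratio = 1.739/1.045 ≈ 1.66.

1.66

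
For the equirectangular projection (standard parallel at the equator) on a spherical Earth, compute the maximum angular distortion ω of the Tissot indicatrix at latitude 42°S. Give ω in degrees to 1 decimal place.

Plate carrée maps x = Rλ, y = Rφ. The meridian scale is h = 1 and the parallel scale is k = 1/cos φ = sec φ.
At 42°: h = 1.000, k = 1.346; principal scales a = 1.346, b = 1.000.
sin(ω/2) = (a − b)/(a + b) = 0.3456/2.346 = 0.1474, so ω = 2 arcsin(0.1474) ≈ 16.9°.

16.9°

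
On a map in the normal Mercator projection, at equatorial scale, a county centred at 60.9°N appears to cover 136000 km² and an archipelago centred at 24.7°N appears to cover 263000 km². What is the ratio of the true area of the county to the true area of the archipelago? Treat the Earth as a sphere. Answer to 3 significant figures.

0.148

Mercator's areal exaggeration is sec²φ; hence true area = (apparent area) · cos²φ.
True area of county: 136000 × cos²(60.9°) = 136000 × 0.2365 = 32170 km².
True area of archipelago: 263000 × cos²(24.7°) = 263000 × 0.8254 = 217100 km².
Ratio = 32170 / 217100 ≈ 0.148.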